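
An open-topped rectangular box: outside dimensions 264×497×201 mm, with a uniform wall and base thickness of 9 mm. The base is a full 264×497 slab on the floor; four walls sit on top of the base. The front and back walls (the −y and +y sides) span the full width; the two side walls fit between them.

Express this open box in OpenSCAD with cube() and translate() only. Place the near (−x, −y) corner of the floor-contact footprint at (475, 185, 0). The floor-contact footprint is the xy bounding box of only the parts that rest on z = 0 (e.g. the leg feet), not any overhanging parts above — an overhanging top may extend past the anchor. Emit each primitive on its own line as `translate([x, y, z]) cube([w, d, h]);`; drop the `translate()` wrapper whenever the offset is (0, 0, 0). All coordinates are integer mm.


translate([475, 185, 0]) cube([264, 497, 9]);
translate([475, 185, 9]) cube([264, 9, 192]);
translate([475, 673, 9]) cube([264, 9, 192]);
translate([475, 194, 9]) cube([9, 479, 192]);
translate([730, 194, 9]) cube([9, 479, 192]);


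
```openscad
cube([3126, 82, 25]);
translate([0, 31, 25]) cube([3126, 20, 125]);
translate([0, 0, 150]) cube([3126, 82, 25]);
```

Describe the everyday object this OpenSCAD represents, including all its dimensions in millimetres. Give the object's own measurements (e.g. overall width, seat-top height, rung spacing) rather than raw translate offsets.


An I-beam lying along x, 3126 mm long. Overall section height 175 mm. Two flanges 82 mm wide (y) and 25 mm thick, one on the floor and one at the top; a web 20 mm thick runs between them, centred on the flange width.


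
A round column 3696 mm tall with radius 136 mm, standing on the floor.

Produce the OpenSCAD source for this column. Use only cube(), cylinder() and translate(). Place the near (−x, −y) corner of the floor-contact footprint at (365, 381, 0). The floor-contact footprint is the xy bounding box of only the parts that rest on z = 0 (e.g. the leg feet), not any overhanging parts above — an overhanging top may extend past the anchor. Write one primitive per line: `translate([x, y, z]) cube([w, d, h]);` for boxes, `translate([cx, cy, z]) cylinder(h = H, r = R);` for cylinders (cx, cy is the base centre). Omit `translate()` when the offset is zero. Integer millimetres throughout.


translate([501, 517, 0]) cylinder(h = 3696, r = 136);


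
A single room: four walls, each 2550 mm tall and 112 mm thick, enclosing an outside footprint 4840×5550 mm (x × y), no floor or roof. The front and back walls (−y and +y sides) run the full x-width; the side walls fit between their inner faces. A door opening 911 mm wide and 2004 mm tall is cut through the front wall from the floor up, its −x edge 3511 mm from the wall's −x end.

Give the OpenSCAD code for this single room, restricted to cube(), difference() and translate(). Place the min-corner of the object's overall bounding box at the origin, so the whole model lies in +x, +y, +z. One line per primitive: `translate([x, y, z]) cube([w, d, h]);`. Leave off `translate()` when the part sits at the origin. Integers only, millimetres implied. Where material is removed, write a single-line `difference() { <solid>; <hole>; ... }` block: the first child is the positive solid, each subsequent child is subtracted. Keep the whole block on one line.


difference() { cube([4840, 112, 2550]); translate([3511, 0, 0]) cube([911, 112, 2004]); }
translate([0, 5438, 0]) cube([4840, 112, 2550]);
translate([0, 112, 0]) cube([112, 5326, 2550]);
translate([4728, 112, 0]) cube([112, 5326, 2550]);


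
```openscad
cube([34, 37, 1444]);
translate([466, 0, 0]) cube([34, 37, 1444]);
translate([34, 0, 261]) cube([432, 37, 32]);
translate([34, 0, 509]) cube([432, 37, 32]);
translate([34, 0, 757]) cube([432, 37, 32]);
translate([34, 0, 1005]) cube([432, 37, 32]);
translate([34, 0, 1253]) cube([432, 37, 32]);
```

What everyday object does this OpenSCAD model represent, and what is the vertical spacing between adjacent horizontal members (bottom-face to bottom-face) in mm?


A ladder. The rung spacing is 248 mm.

Two tall 34×37 posts with 5 short bars between them — a ladder. Adjacent rungs sit at z = 261 and z = 509, so the spacing is 509 − 261 = 248 mm.


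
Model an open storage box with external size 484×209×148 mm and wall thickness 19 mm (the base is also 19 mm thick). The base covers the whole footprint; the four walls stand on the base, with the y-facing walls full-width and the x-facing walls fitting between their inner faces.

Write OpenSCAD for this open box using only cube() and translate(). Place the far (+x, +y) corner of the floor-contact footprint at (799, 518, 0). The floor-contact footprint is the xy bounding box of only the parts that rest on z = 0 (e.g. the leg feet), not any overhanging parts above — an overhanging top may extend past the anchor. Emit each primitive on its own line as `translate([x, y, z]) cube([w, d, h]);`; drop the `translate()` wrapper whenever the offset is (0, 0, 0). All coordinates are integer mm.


translate([315, 309, 0]) cube([484, 209, 19]);
translate([315, 309, 19]) cube([484, 19, 129]);
translate([315, 499, 19]) cube([484, 19, 129]);
translate([315, 328, 19]) cube([19, 171, 129]);
translate([780, 328, 19]) cube([19, 171, 129]);


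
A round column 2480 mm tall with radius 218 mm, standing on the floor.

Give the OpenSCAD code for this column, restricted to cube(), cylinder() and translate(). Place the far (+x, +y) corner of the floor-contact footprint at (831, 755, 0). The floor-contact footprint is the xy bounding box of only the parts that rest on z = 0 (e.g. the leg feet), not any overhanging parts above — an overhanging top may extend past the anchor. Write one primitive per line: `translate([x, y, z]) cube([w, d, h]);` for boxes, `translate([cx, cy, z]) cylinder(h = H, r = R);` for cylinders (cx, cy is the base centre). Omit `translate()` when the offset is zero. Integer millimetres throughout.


translate([613, 537, 0]) cylinder(h = 2480, r = 218);


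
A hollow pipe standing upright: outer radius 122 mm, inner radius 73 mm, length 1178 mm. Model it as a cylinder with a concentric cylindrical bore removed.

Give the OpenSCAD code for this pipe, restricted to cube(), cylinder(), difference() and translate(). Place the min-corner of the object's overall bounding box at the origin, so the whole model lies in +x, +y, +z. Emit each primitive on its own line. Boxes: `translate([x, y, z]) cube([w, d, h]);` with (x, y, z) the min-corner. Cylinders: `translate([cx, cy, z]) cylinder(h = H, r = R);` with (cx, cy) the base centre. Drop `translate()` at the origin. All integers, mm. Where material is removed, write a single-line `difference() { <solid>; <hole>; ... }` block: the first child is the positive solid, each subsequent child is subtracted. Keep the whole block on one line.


difference() { translate([122, 122, 0]) cylinder(h = 1178, r = 122); translate([122, 122, 0]) cylinder(h = 1178, r = 73); }


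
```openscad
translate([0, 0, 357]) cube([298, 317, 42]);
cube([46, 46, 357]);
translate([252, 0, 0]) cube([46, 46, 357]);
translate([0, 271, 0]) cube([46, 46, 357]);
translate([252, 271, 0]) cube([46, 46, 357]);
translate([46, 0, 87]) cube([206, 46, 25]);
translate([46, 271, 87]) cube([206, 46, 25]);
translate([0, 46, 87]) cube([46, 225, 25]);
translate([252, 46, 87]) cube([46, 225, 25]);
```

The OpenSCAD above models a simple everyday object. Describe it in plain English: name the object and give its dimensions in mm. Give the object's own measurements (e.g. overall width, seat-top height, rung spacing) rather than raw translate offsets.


A simple wooden stool: a rectangular seat 298 mm (x) by 317 mm (y), 42 mm thick, top face at z = 399 mm, on four square legs, each 46×46 mm in cross-section. The legs rest on z = 0, each flush with a corner of the seat. Four stretchers, 46 mm wide and 25 mm tall, connect adjacent legs with their undersides at z = 87 mm, each running between the inner faces of the legs it joins and aligned with the legs' outer faces on the other axis.


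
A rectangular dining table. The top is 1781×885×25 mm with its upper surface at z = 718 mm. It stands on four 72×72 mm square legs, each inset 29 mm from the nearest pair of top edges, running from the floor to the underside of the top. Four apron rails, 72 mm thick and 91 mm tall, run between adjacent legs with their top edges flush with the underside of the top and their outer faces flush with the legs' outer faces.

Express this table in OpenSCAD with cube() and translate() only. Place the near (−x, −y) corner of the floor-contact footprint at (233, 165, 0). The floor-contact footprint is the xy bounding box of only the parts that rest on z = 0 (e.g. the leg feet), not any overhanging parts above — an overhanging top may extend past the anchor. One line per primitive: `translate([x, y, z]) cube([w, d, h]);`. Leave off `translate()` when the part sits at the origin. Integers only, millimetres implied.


translate([204, 136, 693]) cube([1781, 885, 25]);
translate([233, 165, 0]) cube([72, 72, 693]);
translate([1884, 165, 0]) cube([72, 72, 693]);
translate([233, 920, 0]) cube([72, 72, 693]);
translate([1884, 920, 0]) cube([72, 72, 693]);
translate([305, 165, 602]) cube([1579, 72, 91]);
translate([305, 920, 602]) cube([1579, 72, 91]);
translate([233, 237, 602]) cube([72, 683, 91]);
translate([1884, 237, 602]) cube([72, 683, 91]);


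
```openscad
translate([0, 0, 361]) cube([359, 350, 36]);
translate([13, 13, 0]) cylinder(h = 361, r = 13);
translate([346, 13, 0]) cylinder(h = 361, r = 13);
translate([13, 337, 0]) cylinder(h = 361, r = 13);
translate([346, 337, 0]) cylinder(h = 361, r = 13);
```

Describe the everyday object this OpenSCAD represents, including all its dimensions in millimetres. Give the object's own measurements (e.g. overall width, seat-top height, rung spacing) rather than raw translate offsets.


A four-legged stool. The seat is a 359×350×36 mm slab whose top surface is at z = 397 mm; four round legs, each 26 mm in diameter, run from the floor (z = 0) to the underside of the seat, each leg's axis is inset half a diameter from the nearest pair of seat edges (so the leg's bounding box is flush with the corner).


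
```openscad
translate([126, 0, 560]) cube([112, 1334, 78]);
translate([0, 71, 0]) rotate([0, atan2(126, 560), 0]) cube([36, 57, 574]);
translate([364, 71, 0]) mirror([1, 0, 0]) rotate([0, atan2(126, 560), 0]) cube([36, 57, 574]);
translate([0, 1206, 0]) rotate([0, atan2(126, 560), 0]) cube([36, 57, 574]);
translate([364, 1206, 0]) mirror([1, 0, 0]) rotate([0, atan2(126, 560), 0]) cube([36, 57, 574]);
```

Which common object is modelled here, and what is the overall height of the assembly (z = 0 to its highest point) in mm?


A sawhorse. The overall height is 638 mm.

A beam across two mirrored pairs of raked legs — a sawhorse. The beam's underside is at z = 560 (matching the legs' vertical rise in atan2(126, 560)) and the beam is 78 mm tall, so its top is at 560 + 78 = 638 mm. The raked legs top out at the beam's underside, so that is the highest point.


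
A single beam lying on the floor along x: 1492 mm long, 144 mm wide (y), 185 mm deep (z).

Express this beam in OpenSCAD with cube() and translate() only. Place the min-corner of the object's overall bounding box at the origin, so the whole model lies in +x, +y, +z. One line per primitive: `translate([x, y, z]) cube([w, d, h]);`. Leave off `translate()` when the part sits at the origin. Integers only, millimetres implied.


cube([1492, 144, 185]);


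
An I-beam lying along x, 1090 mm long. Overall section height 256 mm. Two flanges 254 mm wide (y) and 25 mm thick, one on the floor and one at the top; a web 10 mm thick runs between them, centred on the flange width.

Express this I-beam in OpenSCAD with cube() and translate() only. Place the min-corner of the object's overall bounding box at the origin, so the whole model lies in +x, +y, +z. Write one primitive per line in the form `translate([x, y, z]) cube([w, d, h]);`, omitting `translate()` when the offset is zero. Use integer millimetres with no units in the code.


cube([1090, 254, 25]);
translate([0, 122, 25]) cube([1090, 10, 206]);
translate([0, 0, 231]) cube([1090, 254, 25]);


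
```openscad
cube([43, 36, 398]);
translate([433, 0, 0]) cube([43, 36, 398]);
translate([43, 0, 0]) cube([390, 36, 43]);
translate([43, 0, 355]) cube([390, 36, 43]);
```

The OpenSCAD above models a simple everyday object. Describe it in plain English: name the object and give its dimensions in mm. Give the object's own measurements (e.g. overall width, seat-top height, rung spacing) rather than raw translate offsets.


A rectangular picture frame lying in the x–z plane (depth along y). The opening is 390 mm wide (x) by 312 mm tall (z), surrounded by a border 43 mm wide on all four sides. The frame is 36 mm deep and is made of two full-height vertical stiles with two horizontal rails fitted between them.


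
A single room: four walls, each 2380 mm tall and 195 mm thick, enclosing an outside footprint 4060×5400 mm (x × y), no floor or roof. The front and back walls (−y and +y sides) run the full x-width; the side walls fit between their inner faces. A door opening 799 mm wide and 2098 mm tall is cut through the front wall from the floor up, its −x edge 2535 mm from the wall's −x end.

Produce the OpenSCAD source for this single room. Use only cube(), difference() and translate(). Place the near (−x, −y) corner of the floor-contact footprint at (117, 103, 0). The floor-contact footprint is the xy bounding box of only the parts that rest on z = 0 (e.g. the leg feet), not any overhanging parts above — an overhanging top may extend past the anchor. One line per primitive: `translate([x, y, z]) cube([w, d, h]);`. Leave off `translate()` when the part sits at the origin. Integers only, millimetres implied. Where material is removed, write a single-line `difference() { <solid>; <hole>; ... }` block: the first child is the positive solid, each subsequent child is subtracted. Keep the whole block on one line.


difference() { translate([117, 103, 0]) cube([4060, 195, 2380]); translate([2652, 103, 0]) cube([799, 195, 2098]); }
translate([117, 5308, 0]) cube([4060, 195, 2380]);
translate([117, 298, 0]) cube([195, 5010, 2380]);
translate([3982, 298, 0]) cube([195, 5010, 2380]);


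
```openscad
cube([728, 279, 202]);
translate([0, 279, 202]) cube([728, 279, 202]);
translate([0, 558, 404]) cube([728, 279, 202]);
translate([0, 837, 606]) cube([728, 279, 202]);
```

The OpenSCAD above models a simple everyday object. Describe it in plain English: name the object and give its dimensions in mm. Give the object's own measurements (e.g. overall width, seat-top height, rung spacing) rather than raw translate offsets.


A straight staircase of 4 solid steps. Each step is 728 mm wide (x), 279 mm deep (y, the going) and 202 mm tall (the rise). The first step rests on the floor; each subsequent step sits one going further in +y and one rise higher in +z, directly behind and above the previous step with no overlap.


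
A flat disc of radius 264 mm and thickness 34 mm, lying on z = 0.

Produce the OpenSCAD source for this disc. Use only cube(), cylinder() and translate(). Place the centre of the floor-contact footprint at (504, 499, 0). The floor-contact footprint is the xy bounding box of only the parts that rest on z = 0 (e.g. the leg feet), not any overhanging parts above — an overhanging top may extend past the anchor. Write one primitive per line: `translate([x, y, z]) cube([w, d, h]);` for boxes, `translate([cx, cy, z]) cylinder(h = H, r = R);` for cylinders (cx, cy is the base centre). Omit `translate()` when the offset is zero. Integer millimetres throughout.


translate([504, 499, 0]) cylinder(h = 34, r = 264);


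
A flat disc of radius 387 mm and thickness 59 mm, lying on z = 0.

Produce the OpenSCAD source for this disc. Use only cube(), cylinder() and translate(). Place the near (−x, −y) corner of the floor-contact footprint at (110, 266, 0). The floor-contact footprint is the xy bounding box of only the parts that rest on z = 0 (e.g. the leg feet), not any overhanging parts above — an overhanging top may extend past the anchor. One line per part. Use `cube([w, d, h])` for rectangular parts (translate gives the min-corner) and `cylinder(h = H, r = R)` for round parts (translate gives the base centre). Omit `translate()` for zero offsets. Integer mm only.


translate([497, 653, 0]) cylinder(h = 59, r = 387);


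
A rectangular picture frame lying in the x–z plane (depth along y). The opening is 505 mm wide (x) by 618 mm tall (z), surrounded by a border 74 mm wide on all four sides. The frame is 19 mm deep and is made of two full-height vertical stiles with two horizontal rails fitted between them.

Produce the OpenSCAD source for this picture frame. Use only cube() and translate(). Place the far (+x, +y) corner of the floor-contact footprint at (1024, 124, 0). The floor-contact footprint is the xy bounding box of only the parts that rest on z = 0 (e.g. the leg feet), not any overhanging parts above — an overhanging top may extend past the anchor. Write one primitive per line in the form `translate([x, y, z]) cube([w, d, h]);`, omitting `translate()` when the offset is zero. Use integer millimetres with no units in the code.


translate([371, 105, 0]) cube([74, 19, 766]);
translate([950, 105, 0]) cube([74, 19, 766]);
translate([445, 105, 0]) cube([505, 19, 74]);
translate([445, 105, 692]) cube([505, 19, 74]);


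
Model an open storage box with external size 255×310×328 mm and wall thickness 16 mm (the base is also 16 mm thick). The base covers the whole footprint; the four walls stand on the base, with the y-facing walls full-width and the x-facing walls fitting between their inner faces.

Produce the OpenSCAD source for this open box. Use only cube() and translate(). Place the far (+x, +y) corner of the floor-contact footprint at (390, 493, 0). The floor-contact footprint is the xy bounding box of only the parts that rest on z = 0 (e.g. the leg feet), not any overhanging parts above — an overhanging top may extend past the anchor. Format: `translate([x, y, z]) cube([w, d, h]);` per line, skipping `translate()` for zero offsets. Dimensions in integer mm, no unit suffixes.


translate([135, 183, 0]) cube([255, 310, 16]);
translate([135, 183, 16]) cube([255, 16, 312]);
translate([135, 477, 16]) cube([255, 16, 312]);
translate([135, 199, 16]) cube([16, 278, 312]);
translate([374, 199, 16]) cube([16, 278, 312]);


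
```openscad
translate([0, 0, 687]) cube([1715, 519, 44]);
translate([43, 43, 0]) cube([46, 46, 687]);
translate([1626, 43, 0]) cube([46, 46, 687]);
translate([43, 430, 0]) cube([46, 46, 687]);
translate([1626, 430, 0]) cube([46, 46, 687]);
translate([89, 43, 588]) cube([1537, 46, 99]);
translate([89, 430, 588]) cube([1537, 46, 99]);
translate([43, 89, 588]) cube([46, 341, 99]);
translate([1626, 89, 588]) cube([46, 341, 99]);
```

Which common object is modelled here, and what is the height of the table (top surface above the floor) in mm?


A table. The table height is 731 mm.

A 1715×519×44 slab sits at z = 687 on four 46 mm square posts — a table. The top surface is at 687 + 44 = 731 mm.


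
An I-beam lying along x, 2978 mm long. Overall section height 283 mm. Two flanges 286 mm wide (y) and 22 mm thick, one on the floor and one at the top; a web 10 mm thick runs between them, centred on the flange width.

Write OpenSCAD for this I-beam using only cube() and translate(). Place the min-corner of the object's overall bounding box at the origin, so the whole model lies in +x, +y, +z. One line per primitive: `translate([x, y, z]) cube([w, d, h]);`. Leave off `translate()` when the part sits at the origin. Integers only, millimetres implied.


cube([2978, 286, 22]);
translate([0, 138, 22]) cube([2978, 10, 239]);
translate([0, 0, 261]) cube([2978, 286, 22]);


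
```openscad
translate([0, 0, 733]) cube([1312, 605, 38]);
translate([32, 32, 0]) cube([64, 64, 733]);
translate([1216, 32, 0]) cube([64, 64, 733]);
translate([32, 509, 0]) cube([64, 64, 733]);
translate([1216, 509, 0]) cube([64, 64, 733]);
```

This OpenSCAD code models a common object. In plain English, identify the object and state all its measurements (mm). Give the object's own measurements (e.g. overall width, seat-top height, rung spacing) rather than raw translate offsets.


A rectangular dining table. The top is 1312×605×38 mm with its upper surface at z = 771 mm. It stands on four 64×64 mm square legs, each inset 32 mm from the nearest pair of top edges, running from the floor to the underside of the top.


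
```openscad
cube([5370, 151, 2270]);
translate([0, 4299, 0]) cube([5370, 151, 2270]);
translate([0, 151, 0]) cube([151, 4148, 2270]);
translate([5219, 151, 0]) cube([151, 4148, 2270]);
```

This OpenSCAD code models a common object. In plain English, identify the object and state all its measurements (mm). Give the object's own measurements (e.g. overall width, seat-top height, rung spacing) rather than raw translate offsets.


The wall frame of a small rectangular building: four walls, each 2270 mm tall and 151 mm thick, enclosing a footprint 5370 mm (x) by 4450 mm (y) outside-to-outside, with no floor or roof. The front and back walls (the −y and +y sides) span the full width; the two side walls fit between them.


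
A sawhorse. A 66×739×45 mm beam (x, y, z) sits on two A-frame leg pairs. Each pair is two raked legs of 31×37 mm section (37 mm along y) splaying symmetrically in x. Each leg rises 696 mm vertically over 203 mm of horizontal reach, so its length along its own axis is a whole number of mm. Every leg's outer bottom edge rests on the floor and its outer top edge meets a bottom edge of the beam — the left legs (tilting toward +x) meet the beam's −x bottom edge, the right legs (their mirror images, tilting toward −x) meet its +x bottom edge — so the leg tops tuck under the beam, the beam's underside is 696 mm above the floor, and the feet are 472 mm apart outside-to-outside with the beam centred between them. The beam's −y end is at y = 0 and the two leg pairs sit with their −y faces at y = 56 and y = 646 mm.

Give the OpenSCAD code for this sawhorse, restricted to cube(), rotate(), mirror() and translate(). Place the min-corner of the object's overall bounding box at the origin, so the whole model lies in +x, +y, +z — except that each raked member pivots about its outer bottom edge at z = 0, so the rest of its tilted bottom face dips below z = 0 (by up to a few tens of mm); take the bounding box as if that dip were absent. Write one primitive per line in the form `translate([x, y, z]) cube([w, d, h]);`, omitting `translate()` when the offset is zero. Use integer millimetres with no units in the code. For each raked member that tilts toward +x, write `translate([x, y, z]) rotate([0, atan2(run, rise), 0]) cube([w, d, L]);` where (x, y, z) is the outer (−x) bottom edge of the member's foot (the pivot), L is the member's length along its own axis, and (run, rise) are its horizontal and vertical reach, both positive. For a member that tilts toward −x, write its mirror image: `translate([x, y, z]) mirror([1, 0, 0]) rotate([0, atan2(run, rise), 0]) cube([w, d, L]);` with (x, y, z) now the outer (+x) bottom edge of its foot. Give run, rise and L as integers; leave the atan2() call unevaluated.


translate([203, 0, 696]) cube([66, 739, 45]);
translate([0, 56, 0]) rotate([0, atan2(203, 696), 0]) cube([31, 37, 725]);
translate([472, 56, 0]) mirror([1, 0, 0]) rotate([0, atan2(203, 696), 0]) cube([31, 37, 725]);
translate([0, 646, 0]) rotate([0, atan2(203, 696), 0]) cube([31, 37, 725]);
translate([472, 646, 0]) mirror([1, 0, 0]) rotate([0, atan2(203, 696), 0]) cube([31, 37, 725]);


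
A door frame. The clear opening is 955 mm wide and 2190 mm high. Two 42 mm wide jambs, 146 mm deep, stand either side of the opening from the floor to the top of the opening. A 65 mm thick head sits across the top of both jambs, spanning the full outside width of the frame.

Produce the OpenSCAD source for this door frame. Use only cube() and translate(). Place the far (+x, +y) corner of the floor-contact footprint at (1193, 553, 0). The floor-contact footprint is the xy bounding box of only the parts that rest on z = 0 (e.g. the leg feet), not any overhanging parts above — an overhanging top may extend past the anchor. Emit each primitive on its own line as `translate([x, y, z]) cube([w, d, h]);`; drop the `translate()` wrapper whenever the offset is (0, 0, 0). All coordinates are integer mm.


translate([154, 407, 0]) cube([42, 146, 2190]);
translate([1151, 407, 0]) cube([42, 146, 2190]);
translate([154, 407, 2190]) cube([1039, 146, 65]);


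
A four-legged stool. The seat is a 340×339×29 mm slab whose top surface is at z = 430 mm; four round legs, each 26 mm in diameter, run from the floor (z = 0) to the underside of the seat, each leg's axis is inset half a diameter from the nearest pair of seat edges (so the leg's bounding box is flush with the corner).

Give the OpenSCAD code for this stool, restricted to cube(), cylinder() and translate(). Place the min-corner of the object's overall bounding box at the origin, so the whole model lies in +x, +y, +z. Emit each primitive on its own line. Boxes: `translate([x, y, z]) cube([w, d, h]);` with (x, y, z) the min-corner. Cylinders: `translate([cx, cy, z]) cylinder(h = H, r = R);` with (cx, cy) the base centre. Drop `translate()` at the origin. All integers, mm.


// leg_h = 430 - 29 = 401
translate([0, 0, 401]) cube([340, 339, 29]);
translate([13, 13, 0]) cylinder(h = 401, r = 13);
translate([327, 13, 0]) cylinder(h = 401, r = 13);
translate([13, 326, 0]) cylinder(h = 401, r = 13);
translate([327, 326, 0]) cylinder(h = 401, r = 13);


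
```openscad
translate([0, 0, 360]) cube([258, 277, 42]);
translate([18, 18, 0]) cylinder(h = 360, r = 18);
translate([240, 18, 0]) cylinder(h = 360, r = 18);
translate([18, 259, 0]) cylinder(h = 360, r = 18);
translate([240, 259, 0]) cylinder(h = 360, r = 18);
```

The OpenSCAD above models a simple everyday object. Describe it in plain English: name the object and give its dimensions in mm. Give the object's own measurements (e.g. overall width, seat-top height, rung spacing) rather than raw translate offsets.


A simple wooden stool: a rectangular seat 258 mm (x) by 277 mm (y), 42 mm thick, top face at z = 402 mm, on four round legs, each 36 mm in diameter. The legs rest on z = 0, each leg's axis is inset half a diameter from the nearest pair of seat edges (so the leg's bounding box is flush with the corner).


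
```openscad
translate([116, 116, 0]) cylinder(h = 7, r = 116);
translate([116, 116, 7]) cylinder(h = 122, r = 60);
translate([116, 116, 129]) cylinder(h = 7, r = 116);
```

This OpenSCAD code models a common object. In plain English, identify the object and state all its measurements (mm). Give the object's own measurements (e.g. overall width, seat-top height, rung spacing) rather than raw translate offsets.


A spool: two coaxial disc flanges of radius 116 mm and thickness 7 mm, joined by a core cylinder of radius 60 mm and height 122 mm. The lower flange rests on z = 0 and the three cylinders share a vertical axis.


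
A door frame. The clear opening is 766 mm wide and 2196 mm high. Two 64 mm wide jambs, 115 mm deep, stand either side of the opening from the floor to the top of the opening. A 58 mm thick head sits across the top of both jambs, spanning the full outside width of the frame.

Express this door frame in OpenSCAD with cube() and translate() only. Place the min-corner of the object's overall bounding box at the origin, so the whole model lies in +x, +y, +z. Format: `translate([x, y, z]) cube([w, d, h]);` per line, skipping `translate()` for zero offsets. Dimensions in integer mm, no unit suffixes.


cube([64, 115, 2196]);
translate([830, 0, 0]) cube([64, 115, 2196]);
translate([0, 0, 2196]) cube([894, 115, 58]);


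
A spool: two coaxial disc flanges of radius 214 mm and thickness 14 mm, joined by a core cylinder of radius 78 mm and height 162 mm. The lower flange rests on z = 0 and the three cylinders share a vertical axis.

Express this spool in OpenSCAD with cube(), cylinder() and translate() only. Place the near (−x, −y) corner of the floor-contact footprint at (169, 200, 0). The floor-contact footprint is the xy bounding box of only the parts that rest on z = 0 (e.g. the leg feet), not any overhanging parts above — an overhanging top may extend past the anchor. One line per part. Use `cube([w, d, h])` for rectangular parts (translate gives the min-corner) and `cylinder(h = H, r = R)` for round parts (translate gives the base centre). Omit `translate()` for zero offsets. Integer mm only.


translate([383, 414, 0]) cylinder(h = 14, r = 214);
translate([383, 414, 14]) cylinder(h = 162, r = 78);
translate([383, 414, 176]) cylinder(h = 14, r = 214);


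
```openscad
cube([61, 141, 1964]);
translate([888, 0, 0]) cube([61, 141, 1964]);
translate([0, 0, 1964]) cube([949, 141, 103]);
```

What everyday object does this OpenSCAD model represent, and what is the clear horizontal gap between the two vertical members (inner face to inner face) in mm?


A door frame. The clear opening width is 827 mm.

Two 1964 mm tall posts with a header on top — a door frame. The left jamb is 61 mm wide at x = 0; the right jamb starts at x = 888. The clear opening is 888 − 61 = 827 mm.


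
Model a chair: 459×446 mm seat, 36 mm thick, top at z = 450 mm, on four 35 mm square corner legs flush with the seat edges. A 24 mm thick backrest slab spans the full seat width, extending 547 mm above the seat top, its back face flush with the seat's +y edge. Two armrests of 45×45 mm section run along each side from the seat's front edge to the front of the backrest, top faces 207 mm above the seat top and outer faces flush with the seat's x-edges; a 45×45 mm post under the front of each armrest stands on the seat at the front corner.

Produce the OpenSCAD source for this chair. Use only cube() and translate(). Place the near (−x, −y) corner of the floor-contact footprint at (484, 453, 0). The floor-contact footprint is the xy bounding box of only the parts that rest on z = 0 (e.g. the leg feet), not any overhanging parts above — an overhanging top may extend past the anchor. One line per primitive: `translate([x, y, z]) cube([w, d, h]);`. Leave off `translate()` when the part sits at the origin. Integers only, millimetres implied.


translate([484, 453, 414]) cube([459, 446, 36]);
translate([484, 453, 0]) cube([35, 35, 414]);
translate([908, 453, 0]) cube([35, 35, 414]);
translate([484, 864, 0]) cube([35, 35, 414]);
translate([908, 864, 0]) cube([35, 35, 414]);
translate([484, 875, 450]) cube([459, 24, 547]);
translate([484, 453, 612]) cube([45, 422, 45]);
translate([898, 453, 612]) cube([45, 422, 45]);
translate([484, 453, 450]) cube([45, 45, 162]);
translate([898, 453, 450]) cube([45, 45, 162]);


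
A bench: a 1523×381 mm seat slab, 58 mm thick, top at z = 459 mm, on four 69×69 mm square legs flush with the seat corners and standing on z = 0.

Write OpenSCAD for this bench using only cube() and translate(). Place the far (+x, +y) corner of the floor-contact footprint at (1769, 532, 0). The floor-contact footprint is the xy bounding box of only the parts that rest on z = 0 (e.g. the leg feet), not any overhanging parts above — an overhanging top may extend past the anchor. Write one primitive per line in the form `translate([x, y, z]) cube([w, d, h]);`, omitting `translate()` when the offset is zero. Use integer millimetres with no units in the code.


// leg_h = 459 − 58 = 401
translate([246, 151, 401]) cube([1523, 381, 58]);
translate([246, 151, 0]) cube([69, 69, 401]);
translate([246, 463, 0]) cube([69, 69, 401]);
translate([1700, 151, 0]) cube([69, 69, 401]);
translate([1700, 463, 0]) cube([69, 69, 401]);


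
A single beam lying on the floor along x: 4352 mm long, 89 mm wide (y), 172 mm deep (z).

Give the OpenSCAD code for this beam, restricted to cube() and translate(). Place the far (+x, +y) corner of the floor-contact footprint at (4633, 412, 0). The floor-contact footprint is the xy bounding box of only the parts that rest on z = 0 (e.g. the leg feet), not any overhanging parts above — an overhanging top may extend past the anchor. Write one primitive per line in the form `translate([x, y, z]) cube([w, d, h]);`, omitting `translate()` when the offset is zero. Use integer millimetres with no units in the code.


translate([281, 323, 0]) cube([4352, 89, 172]);


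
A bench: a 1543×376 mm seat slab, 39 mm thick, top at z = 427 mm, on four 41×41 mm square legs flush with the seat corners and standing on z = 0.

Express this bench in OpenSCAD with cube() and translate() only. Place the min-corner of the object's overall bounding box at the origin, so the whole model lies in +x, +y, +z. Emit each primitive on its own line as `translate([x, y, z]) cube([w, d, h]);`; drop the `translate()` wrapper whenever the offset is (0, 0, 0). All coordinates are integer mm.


// leg_h = 427 − 39 = 388
translate([0, 0, 388]) cube([1543, 376, 39]);
cube([41, 41, 388]);
translate([0, 335, 0]) cube([41, 41, 388]);
translate([1502, 0, 0]) cube([41, 41, 388]);
translate([1502, 335, 0]) cube([41, 41, 388]);


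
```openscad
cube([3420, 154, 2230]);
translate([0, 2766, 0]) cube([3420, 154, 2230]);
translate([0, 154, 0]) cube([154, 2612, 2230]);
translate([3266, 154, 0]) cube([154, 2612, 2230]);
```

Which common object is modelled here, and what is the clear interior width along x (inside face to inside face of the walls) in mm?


A house (or room) frame. The interior width is 3112 mm.

Four 2230 mm walls enclosing a rectangle with no floor or roof — a room or house frame. Outside width is 3420 mm and wall thickness is 154 mm, so the interior width is 3420 − 2 × 154 = 3112 mm.


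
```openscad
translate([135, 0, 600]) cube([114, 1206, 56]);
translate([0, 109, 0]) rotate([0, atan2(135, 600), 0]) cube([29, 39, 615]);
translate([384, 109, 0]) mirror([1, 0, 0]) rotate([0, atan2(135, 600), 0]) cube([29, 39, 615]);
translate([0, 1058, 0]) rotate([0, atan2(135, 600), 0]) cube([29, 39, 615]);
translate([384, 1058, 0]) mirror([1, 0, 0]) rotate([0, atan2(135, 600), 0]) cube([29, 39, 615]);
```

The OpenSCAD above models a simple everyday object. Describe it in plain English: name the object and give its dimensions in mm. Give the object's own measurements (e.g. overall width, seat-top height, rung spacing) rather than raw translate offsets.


A sawhorse. A 114×1206×56 mm beam (x, y, z) sits on two A-frame leg pairs. Each pair is two raked legs of 29×39 mm section (39 mm along y) splaying symmetrically in x. Each leg rises 600 mm vertically over 135 mm of horizontal reach and is 615 mm long along its own axis. Every leg's outer bottom edge rests on the floor and its outer top edge meets a bottom edge of the beam — the left legs (tilting toward +x) meet the beam's −x bottom edge, the right legs (their mirror images, tilting toward −x) meet its +x bottom edge — so the leg tops tuck under the beam, the beam's underside is 600 mm above the floor, and the feet are 384 mm apart outside-to-outside with the beam centred between them. The two leg pairs are set in 109 mm from either end of the beam.


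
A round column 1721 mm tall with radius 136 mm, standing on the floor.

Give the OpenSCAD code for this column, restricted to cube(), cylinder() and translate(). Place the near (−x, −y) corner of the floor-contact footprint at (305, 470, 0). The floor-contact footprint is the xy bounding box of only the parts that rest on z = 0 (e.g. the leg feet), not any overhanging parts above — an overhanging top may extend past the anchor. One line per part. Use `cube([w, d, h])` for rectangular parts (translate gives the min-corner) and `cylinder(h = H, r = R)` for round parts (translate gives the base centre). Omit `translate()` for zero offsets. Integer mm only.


translate([441, 606, 0]) cylinder(h = 1721, r = 136);


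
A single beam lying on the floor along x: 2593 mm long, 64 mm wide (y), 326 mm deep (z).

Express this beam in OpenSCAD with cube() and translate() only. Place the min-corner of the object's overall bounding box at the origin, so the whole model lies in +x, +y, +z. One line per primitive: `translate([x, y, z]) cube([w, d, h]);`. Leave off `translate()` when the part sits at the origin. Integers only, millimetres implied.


cube([2593, 64, 326]);


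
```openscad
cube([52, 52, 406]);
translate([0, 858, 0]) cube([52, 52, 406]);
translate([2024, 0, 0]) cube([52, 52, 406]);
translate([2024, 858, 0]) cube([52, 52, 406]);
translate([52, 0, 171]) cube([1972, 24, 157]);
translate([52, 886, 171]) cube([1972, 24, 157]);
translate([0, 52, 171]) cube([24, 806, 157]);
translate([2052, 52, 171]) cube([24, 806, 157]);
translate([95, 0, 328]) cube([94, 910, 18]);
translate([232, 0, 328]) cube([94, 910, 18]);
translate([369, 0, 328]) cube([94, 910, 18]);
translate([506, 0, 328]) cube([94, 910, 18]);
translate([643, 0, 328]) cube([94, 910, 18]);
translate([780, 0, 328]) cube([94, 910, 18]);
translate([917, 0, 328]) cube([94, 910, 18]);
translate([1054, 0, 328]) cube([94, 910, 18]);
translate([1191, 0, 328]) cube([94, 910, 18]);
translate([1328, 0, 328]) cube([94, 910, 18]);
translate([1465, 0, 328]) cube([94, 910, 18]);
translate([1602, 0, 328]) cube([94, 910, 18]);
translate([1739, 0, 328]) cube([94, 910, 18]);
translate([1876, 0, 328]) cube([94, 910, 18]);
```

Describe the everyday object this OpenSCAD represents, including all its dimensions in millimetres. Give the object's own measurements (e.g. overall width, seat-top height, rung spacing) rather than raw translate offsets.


A bed frame 2076 mm long (x) by 910 mm wide (y). Four 52×52 mm corner posts, 406 mm tall, at the corners of the footprint. Four rails of 24 mm thickness and 157 mm height run between adjacent posts with their undersides at z = 171 mm, their outer faces flush with the outside of the frame (the two x-running rails run between the posts' inner faces; the two y-running rails run between the posts' inner faces). 14 slats, each 94 mm wide (x) and 18 mm thick, lie across the top of the two x-running rails, running the full 910 mm width of the frame in y; along x they sit between the end posts with a 43 mm gap after the −x posts and between neighbouring slats, leaving 54 mm before the +x posts.


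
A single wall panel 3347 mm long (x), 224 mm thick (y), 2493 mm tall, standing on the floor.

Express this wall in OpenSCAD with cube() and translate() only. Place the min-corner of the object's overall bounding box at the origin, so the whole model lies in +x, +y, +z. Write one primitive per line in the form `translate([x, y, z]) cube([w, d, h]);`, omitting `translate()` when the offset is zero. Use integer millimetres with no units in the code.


cube([3347, 224, 2493]);


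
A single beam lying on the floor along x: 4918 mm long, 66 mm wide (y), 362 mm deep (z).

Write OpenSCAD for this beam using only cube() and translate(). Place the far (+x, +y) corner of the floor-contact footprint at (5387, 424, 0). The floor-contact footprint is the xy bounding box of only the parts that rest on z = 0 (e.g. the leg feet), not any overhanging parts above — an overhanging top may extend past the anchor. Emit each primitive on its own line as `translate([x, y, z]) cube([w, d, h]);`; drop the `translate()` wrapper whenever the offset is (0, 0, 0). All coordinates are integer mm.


translate([469, 358, 0]) cube([4918, 66, 362]);


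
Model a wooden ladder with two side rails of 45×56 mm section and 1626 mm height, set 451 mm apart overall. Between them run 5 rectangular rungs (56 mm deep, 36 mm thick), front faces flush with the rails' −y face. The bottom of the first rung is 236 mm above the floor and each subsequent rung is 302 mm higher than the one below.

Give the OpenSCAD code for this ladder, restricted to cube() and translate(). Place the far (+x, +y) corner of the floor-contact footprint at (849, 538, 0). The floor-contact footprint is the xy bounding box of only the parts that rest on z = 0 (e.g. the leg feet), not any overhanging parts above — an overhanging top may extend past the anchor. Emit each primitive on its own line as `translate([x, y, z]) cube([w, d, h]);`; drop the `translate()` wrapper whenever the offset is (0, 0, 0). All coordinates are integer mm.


// rung span = 451 - 2*45 = 361
// rung[k] z = 236 + k*302
translate([398, 482, 0]) cube([45, 56, 1626]);
translate([804, 482, 0]) cube([45, 56, 1626]);
translate([443, 482, 236]) cube([361, 56, 36]);
translate([443, 482, 538]) cube([361, 56, 36]);
translate([443, 482, 840]) cube([361, 56, 36]);
translate([443, 482, 1142]) cube([361, 56, 36]);
translate([443, 482, 1444]) cube([361, 56, 36]);
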